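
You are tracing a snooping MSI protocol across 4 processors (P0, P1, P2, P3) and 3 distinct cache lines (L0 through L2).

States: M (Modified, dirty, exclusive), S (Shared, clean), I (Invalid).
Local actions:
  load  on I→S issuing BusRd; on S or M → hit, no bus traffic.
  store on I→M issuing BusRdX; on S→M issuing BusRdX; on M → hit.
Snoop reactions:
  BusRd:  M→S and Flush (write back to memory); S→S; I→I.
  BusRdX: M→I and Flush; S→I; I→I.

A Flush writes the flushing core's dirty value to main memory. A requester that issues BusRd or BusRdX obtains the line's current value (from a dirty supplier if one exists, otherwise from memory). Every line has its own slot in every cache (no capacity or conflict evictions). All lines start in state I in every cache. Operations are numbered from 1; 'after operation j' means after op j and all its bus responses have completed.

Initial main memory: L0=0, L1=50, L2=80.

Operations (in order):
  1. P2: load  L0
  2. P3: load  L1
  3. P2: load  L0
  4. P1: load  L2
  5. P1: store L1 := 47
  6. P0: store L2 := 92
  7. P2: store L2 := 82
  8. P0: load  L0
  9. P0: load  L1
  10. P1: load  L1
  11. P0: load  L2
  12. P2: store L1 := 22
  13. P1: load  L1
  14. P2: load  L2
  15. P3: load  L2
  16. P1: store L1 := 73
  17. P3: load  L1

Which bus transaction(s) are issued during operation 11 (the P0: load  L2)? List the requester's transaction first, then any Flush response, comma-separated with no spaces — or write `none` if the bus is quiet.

  op1 P2: load  L0 → I/I/S/I on L0; bus BusRd; mem=0
  op2 P3: load  L1 → I/I/I/S on L1; bus BusRd; mem=50
  op3 P2: load  L0 → I/I/S/I on L0; bus (none); mem=0
  op4 P1: load  L2 → I/S/I/I on L2; bus BusRd; mem=80
  op5 P1: store L1 := 47 → I/M/I/I on L1; bus BusRdX; mem=50
  op6 P0: store L2 := 92 → M/I/I/I on L2; bus BusRdX; mem=80
  op7 P2: store L2 := 82 → I/I/M/I on L2; bus BusRdX Flush; mem=92
  op8 P0: load  L0 → S/I/S/I on L0; bus BusRd; mem=0
  op9 P0: load  L1 → S/S/I/I on L1; bus BusRd Flush; mem=47
  op10 P1: load  L1 → S/S/I/I on L1; bus (none); mem=47
  op11 P0: load  L2 → S/I/S/I on L2; bus BusRd Flush; mem=82
  op12 P2: store L1 := 22 → I/I/M/I on L1; bus BusRdX; mem=47
  op13 P1: load  L1 → I/S/S/I on L1; bus BusRd Flush; mem=22
  op14 P2: load  L2 → S/I/S/I on L2; bus (none); mem=82
  op15 P3: load  L2 → S/I/S/S on L2; bus BusRd; mem=82
  op16 P1: store L1 := 73 → I/M/I/I on L1; bus BusRdX; mem=22
  op17 P3: load  L1 → I/S/I/S on L1; bus BusRd Flush; mem=73

bus = BusRd,Flush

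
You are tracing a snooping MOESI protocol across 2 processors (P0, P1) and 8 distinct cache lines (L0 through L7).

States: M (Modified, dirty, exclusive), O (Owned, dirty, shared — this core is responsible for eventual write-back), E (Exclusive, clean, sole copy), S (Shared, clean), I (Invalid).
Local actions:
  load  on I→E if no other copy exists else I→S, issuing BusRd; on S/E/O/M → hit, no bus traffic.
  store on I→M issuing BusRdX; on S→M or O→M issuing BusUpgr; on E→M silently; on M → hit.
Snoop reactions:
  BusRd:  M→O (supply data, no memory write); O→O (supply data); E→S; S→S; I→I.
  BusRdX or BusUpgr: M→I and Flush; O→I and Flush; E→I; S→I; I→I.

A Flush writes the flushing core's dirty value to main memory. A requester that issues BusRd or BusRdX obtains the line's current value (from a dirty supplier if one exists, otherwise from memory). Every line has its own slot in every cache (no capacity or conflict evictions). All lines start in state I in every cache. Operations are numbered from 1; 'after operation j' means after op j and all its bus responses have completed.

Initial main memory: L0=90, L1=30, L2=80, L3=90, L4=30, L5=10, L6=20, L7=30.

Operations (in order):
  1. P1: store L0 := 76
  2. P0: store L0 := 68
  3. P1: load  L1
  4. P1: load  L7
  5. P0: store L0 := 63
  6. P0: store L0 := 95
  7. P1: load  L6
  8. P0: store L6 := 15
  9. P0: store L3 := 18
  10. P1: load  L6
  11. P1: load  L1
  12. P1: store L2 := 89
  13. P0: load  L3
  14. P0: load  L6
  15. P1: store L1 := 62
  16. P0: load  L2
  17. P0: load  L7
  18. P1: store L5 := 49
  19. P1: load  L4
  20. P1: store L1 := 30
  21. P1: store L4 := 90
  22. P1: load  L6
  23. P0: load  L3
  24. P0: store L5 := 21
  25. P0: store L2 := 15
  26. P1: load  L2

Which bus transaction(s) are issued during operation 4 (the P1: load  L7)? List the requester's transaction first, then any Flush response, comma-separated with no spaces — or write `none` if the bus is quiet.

[1] P1: store L0 := 76 | P0:I, P1:M(76) | bus: BusRdX
[2] P0: store L0 := 68 | P0:M(68), P1:I | bus: BusRdX,Flush
[3] P1: load  L1 | P0:I, P1:E(30) | bus: BusRd
[4] P1: load  L7 | P0:I, P1:E(30) | bus: BusRd
[5] P0: store L0 := 63 | P0:M(63), P1:I | bus: none
[6] P0: store L0 := 95 | P0:M(95), P1:I | bus: none
[7] P1: load  L6 | P0:I, P1:E(20) | bus: BusRd
[8] P0: store L6 := 15 | P0:M(15), P1:I | bus: BusRdX
[9] P0: store L3 := 18 | P0:M(18), P1:I | bus: BusRdX
[10] P1: load  L6 | P0:O(15), P1:S(15) | bus: BusRd
[11] P1: load  L1 | P0:I, P1:E(30) | bus: none
[12] P1: store L2 := 89 | P0:I, P1:M(89) | bus: BusRdX
[13] P0: load  L3 | P0:M(18), P1:I | bus: none
[14] P0: load  L6 | P0:O(15), P1:S(15) | bus: none
[15] P1: store L1 := 62 | P0:I, P1:M(62) | bus: none
[16] P0: load  L2 | P0:S(89), P1:O(89) | bus: BusRd
[17] P0: load  L7 | P0:S(30), P1:S(30) | bus: BusRd
[18] P1: store L5 := 49 | P0:I, P1:M(49) | bus: BusRdX
[19] P1: load  L4 | P0:I, P1:E(30) | bus: BusRd
[20] P1: store L1 := 30 | P0:I, P1:M(30) | bus: none
[21] P1: store L4 := 90 | P0:I, P1:M(90) | bus: none
[22] P1: load  L6 | P0:O(15), P1:S(15) | bus: none
[23] P0: load  L3 | P0:M(18), P1:I | bus: none
[24] P0: store L5 := 21 | P0:M(21), P1:I | bus: BusRdX,Flush
[25] P0: store L2 := 15 | P0:M(15), P1:I | bus: BusUpgr,Flush
[26] P1: load  L2 | P0:O(15), P1:S(15) | bus: BusRd

bus = BusRd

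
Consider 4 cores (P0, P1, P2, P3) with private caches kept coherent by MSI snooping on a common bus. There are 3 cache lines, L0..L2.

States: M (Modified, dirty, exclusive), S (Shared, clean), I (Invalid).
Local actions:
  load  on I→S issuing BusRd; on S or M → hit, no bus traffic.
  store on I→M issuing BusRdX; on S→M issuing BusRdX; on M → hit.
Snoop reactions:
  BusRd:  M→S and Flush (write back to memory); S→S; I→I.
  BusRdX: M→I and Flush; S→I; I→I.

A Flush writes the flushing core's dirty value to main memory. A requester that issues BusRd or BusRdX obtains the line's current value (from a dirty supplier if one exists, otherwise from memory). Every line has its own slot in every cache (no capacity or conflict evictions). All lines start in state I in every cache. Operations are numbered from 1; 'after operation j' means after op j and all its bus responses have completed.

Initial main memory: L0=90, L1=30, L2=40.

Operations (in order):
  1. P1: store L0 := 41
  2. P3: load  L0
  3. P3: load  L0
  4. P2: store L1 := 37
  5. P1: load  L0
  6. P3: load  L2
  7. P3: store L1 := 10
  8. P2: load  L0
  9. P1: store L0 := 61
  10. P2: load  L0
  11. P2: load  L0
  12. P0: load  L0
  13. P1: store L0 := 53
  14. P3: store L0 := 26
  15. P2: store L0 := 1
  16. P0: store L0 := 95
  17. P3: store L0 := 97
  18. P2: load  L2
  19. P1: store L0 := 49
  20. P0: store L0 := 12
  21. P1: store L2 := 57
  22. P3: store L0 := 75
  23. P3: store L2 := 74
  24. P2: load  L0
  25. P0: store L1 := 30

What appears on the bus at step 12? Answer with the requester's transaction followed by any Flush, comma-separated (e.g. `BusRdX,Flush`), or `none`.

1. P1: store L0 := 41  bus=[BusRdX]  L0: P0=I P1=M P2=I P3=I  mem[L0]=90
2. P3: load  L0  bus=[BusRd,Flush]  L0: P0=I P1=S P2=I P3=S  mem[L0]=41
3. P3: load  L0  bus=[-]  L0: P0=I P1=S P2=I P3=S  mem[L0]=41
4. P2: store L1 := 37  bus=[BusRdX]  L1: P0=I P1=I P2=M P3=I  mem[L1]=30
5. P1: load  L0  bus=[-]  L0: P0=I P1=S P2=I P3=S  mem[L0]=41
6. P3: load  L2  bus=[BusRd]  L2: P0=I P1=I P2=I P3=S  mem[L2]=40
7. P3: store L1 := 10  bus=[BusRdX,Flush]  L1: P0=I P1=I P2=I P3=M  mem[L1]=37
8. P2: load  L0  bus=[BusRd]  L0: P0=I P1=S P2=S P3=S  mem[L0]=41
9. P1: store L0 := 61  bus=[BusRdX]  L0: P0=I P1=M P2=I P3=I  mem[L0]=41
10. P2: load  L0  bus=[BusRd,Flush]  L0: P0=I P1=S P2=S P3=I  mem[L0]=61
11. P2: load  L0  bus=[-]  L0: P0=I P1=S P2=S P3=I  mem[L0]=61
12. P0: load  L0  bus=[BusRd]  L0: P0=S P1=S P2=S P3=I  mem[L0]=61
13. P1: store L0 := 53  bus=[BusRdX]  L0: P0=I P1=M P2=I P3=I  mem[L0]=61
14. P3: store L0 := 26  bus=[BusRdX,Flush]  L0: P0=I P1=I P2=I P3=M  mem[L0]=53
15. P2: store L0 := 1  bus=[BusRdX,Flush]  L0: P0=I P1=I P2=M P3=I  mem[L0]=26
16. P0: store L0 := 95  bus=[BusRdX,Flush]  L0: P0=M P1=I P2=I P3=I  mem[L0]=1
17. P3: store L0 := 97  bus=[BusRdX,Flush]  L0: P0=I P1=I P2=I P3=M  mem[L0]=95
18. P2: load  L2  bus=[BusRd]  L2: P0=I P1=I P2=S P3=S  mem[L2]=40
19. P1: store L0 := 49  bus=[BusRdX,Flush]  L0: P0=I P1=M P2=I P3=I  mem[L0]=97
20. P0: store L0 := 12  bus=[BusRdX,Flush]  L0: P0=M P1=I P2=I P3=I  mem[L0]=49
21. P1: store L2 := 57  bus=[BusRdX]  L2: P0=I P1=M P2=I P3=I  mem[L2]=40
22. P3: store L0 := 75  bus=[BusRdX,Flush]  L0: P0=I P1=I P2=I P3=M  mem[L0]=12
23. P3: store L2 := 74  bus=[BusRdX,Flush]  L2: P0=I P1=I P2=I P3=M  mem[L2]=57
24. P2: load  L0  bus=[BusRd,Flush]  L0: P0=I P1=I P2=S P3=S  mem[L0]=75
25. P0: store L1 := 30  bus=[BusRdX,Flush]  L1: P0=M P1=I P2=I P3=I  mem[L1]=10

bus = BusRd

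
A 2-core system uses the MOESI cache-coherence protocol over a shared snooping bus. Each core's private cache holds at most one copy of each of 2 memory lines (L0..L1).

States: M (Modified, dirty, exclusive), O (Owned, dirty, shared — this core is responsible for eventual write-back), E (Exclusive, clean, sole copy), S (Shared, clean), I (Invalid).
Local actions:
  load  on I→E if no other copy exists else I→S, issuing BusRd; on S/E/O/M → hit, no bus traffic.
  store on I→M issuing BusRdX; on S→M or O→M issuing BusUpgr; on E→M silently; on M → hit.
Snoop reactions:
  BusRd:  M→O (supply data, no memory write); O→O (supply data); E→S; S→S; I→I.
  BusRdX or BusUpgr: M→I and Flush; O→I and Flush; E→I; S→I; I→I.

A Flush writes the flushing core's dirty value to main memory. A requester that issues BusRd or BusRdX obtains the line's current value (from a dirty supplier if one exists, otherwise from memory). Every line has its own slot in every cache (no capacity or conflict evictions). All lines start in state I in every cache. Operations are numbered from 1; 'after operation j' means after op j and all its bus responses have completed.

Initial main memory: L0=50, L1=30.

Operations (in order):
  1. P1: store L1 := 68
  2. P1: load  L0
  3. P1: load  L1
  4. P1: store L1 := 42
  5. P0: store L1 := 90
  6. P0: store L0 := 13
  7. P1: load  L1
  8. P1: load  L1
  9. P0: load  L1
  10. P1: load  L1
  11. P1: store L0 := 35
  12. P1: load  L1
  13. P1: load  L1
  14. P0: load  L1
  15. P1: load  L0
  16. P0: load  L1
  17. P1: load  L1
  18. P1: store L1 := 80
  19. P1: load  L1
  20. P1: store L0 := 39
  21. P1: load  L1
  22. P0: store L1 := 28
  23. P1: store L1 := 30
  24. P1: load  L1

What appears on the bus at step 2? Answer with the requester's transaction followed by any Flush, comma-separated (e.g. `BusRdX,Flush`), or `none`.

  op1 P1: store L1 := 68 → I/M on L1; bus BusRdX; mem=30
  op2 P1: load  L0 → I/E on L0; bus BusRd; mem=50
  op3 P1: load  L1 → I/M on L1; bus (none); mem=30
  op4 P1: store L1 := 42 → I/M on L1; bus (none); mem=30
  op5 P0: store L1 := 90 → M/I on L1; bus BusRdX Flush; mem=42
  op6 P0: store L0 := 13 → M/I on L0; bus BusRdX; mem=50
  op7 P1: load  L1 → O/S on L1; bus BusRd; mem=42
  op8 P1: load  L1 → O/S on L1; bus (none); mem=42
  op9 P0: load  L1 → O/S on L1; bus (none); mem=42
  op10 P1: load  L1 → O/S on L1; bus (none); mem=42
  op11 P1: store L0 := 35 → I/M on L0; bus BusRdX Flush; mem=13
  op12 P1: load  L1 → O/S on L1; bus (none); mem=42
  op13 P1: load  L1 → O/S on L1; bus (none); mem=42
  op14 P0: load  L1 → O/S on L1; bus (none); mem=42
  op15 P1: load  L0 → I/M on L0; bus (none); mem=13
  op16 P0: load  L1 → O/S on L1; bus (none); mem=42
  op17 P1: load  L1 → O/S on L1; bus (none); mem=42
  op18 P1: store L1 := 80 → I/M on L1; bus BusUpgr Flush; mem=90
  op19 P1: load  L1 → I/M on L1; bus (none); mem=90
  op20 P1: store L0 := 39 → I/M on L0; bus (none); mem=13
  op21 P1: load  L1 → I/M on L1; bus (none); mem=90
  op22 P0: store L1 := 28 → M/I on L1; bus BusRdX Flush; mem=80
  op23 P1: store L1 := 30 → I/M on L1; bus BusRdX Flush; mem=28
  op24 P1: load  L1 → I/M on L1; bus (none); mem=28

bus = BusRd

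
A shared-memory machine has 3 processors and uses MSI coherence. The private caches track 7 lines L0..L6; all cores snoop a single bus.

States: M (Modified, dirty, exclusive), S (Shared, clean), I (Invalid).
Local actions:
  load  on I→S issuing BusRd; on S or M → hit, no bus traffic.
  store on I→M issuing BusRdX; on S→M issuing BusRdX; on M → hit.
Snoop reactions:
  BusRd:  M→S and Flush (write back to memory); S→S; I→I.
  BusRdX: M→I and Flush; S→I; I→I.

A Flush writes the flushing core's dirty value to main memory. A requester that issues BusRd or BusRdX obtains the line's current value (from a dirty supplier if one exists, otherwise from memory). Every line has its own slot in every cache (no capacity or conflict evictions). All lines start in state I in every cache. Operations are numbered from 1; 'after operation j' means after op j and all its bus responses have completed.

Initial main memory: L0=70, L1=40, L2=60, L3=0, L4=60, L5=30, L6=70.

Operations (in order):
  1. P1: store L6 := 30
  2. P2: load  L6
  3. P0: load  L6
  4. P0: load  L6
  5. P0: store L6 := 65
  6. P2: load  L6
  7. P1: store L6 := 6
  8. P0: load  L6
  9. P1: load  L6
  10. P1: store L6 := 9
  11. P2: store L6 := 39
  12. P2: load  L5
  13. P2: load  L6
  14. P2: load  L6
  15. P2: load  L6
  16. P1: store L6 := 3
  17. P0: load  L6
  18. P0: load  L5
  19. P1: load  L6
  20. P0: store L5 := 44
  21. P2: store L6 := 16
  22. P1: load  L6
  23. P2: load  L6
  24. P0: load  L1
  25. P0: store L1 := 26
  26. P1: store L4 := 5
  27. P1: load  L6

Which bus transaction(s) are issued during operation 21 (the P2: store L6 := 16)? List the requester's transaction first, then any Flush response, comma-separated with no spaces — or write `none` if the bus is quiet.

bus = BusRdX

step 1: P1: store L6 := 30  ⟶  IMI  (L6)  txn=BusRdX  M[L6]=70
step 2: P2: load  L6  ⟶  ISS  (L6)  txn=BusRd+Flush  M[L6]=30
step 3: P0: load  L6  ⟶  SSS  (L6)  txn=BusRd  M[L6]=30
step 4: P0: load  L6  ⟶  SSS  (L6)  txn=∅  M[L6]=30
step 5: P0: store L6 := 65  ⟶  MII  (L6)  txn=BusRdX  M[L6]=30
step 6: P2: load  L6  ⟶  SIS  (L6)  txn=BusRd+Flush  M[L6]=65
step 7: P1: store L6 := 6  ⟶  IMI  (L6)  txn=BusRdX  M[L6]=65
step 8: P0: load  L6  ⟶  SSI  (L6)  txn=BusRd+Flush  M[L6]=6
step 9: P1: load  L6  ⟶  SSI  (L6)  txn=∅  M[L6]=6
step 10: P1: store L6 := 9  ⟶  IMI  (L6)  txn=BusRdX  M[L6]=6
step 11: P2: store L6 := 39  ⟶  IIM  (L6)  txn=BusRdX+Flush  M[L6]=9
step 12: P2: load  L5  ⟶  IIS  (L5)  txn=BusRd  M[L5]=30
step 13: P2: load  L6  ⟶  IIM  (L6)  txn=∅  M[L6]=9
step 14: P2: load  L6  ⟶  IIM  (L6)  txn=∅  M[L6]=9
step 15: P2: load  L6  ⟶  IIM  (L6)  txn=∅  M[L6]=9
step 16: P1: store L6 := 3  ⟶  IMI  (L6)  txn=BusRdX+Flush  M[L6]=39
step 17: P0: load  L6  ⟶  SSI  (L6)  txn=BusRd+Flush  M[L6]=3
step 18: P0: load  L5  ⟶  SIS  (L5)  txn=BusRd  M[L5]=30
step 19: P1: load  L6  ⟶  SSI  (L6)  txn=∅  M[L6]=3
step 20: P0: store L5 := 44  ⟶  MII  (L5)  txn=BusRdX  M[L5]=30
step 21: P2: store L6 := 16  ⟶  IIM  (L6)  txn=BusRdX  M[L6]=3
step 22: P1: load  L6  ⟶  ISS  (L6)  txn=BusRd+Flush  M[L6]=16
step 23: P2: load  L6  ⟶  ISS  (L6)  txn=∅  M[L6]=16
step 24: P0: load  L1  ⟶  SII  (L1)  txn=BusRd  M[L1]=40
step 25: P0: store L1 := 26  ⟶  MII  (L1)  txn=BusRdX  M[L1]=40
step 26: P1: store L4 := 5  ⟶  IMI  (L4)  txn=BusRdX  M[L4]=60
step 27: P1: load  L6  ⟶  ISS  (L6)  txn=∅  M[L6]=16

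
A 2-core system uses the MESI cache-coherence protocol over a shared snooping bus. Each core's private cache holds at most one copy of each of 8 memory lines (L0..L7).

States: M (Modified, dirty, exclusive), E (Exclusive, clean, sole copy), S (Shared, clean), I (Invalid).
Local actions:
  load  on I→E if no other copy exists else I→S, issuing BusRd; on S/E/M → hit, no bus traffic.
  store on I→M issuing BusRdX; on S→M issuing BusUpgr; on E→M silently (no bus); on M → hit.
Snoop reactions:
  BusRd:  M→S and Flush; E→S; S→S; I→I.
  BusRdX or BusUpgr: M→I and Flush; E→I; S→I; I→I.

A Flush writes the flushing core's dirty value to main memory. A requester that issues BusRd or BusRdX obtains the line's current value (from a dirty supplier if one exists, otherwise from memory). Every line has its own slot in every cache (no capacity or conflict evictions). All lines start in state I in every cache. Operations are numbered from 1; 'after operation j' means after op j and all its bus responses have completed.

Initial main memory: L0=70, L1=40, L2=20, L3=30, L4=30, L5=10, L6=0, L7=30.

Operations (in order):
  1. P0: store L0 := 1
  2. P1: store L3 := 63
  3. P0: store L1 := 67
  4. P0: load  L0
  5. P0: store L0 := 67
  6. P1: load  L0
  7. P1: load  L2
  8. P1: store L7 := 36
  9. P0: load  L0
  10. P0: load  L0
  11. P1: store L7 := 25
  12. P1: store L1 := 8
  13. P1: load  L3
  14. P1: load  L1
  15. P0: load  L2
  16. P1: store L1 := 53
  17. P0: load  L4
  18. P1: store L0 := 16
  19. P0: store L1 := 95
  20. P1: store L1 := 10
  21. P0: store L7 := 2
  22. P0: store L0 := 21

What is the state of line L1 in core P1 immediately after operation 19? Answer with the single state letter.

step 1: P0: store L0 := 1  ⟶  MI  (L0)  txn=BusRdX  M[L0]=70
step 2: P1: store L3 := 63  ⟶  IM  (L3)  txn=BusRdX  M[L3]=30
step 3: P0: store L1 := 67  ⟶  MI  (L1)  txn=BusRdX  M[L1]=40
step 4: P0: load  L0  ⟶  MI  (L0)  txn=∅  M[L0]=70
step 5: P0: store L0 := 67  ⟶  MI  (L0)  txn=∅  M[L0]=70
step 6: P1: load  L0  ⟶  SS  (L0)  txn=BusRd+Flush  M[L0]=67
step 7: P1: load  L2  ⟶  IE  (L2)  txn=BusRd  M[L2]=20
step 8: P1: store L7 := 36  ⟶  IM  (L7)  txn=BusRdX  M[L7]=30
step 9: P0: load  L0  ⟶  SS  (L0)  txn=∅  M[L0]=67
step 10: P0: load  L0  ⟶  SS  (L0)  txn=∅  M[L0]=67
step 11: P1: store L7 := 25  ⟶  IM  (L7)  txn=∅  M[L7]=30
step 12: P1: store L1 := 8  ⟶  IM  (L1)  txn=BusRdX+Flush  M[L1]=67
step 13: P1: load  L3  ⟶  IM  (L3)  txn=∅  M[L3]=30
step 14: P1: load  L1  ⟶  IM  (L1)  txn=∅  M[L1]=67
step 15: P0: load  L2  ⟶  SS  (L2)  txn=BusRd  M[L2]=20
step 16: P1: store L1 := 53  ⟶  IM  (L1)  txn=∅  M[L1]=67
step 17: P0: load  L4  ⟶  EI  (L4)  txn=BusRd  M[L4]=30
step 18: P1: store L0 := 16  ⟶  IM  (L0)  txn=BusUpgr  M[L0]=67
step 19: P0: store L1 := 95  ⟶  MI  (L1)  txn=BusRdX+Flush  M[L1]=53
step 20: P1: store L1 := 10  ⟶  IM  (L1)  txn=BusRdX+Flush  M[L1]=95
step 21: P0: store L7 := 2  ⟶  MI  (L7)  txn=BusRdX+Flush  M[L7]=25
step 22: P0: store L0 := 21  ⟶  MI  (L0)  txn=BusRdX+Flush  M[L0]=16

state = I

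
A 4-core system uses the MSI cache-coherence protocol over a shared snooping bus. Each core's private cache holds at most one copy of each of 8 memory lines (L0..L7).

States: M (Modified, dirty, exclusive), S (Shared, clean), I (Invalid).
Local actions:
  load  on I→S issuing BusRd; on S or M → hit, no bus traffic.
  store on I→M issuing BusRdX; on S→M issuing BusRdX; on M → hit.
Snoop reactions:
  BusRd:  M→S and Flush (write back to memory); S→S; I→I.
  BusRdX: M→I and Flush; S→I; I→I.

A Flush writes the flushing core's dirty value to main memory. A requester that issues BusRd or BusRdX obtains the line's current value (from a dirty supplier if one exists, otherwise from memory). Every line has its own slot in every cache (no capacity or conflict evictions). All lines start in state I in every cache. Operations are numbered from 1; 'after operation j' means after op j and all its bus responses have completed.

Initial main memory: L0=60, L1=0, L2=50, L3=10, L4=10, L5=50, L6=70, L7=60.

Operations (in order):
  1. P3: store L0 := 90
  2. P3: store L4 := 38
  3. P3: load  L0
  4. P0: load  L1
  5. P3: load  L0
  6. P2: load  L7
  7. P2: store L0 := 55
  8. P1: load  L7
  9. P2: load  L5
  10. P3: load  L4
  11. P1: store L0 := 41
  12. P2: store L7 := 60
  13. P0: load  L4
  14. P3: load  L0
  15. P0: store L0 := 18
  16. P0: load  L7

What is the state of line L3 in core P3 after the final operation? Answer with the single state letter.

state = I

  op1 P3: store L0 := 90 → I/I/I/M on L0; bus BusRdX; mem=60
  op2 P3: store L4 := 38 → I/I/I/M on L4; bus BusRdX; mem=10
  op3 P3: load  L0 → I/I/I/M on L0; bus (none); mem=60
  op4 P0: load  L1 → S/I/I/I on L1; bus BusRd; mem=0
  op5 P3: load  L0 → I/I/I/M on L0; bus (none); mem=60
  op6 P2: load  L7 → I/I/S/I on L7; bus BusRd; mem=60
  op7 P2: store L0 := 55 → I/I/M/I on L0; bus BusRdX Flush; mem=90
  op8 P1: load  L7 → I/S/S/I on L7; bus BusRd; mem=60
  op9 P2: load  L5 → I/I/S/I on L5; bus BusRd; mem=50
  op10 P3: load  L4 → I/I/I/M on L4; bus (none); mem=10
  op11 P1: store L0 := 41 → I/M/I/I on L0; bus BusRdX Flush; mem=55
  op12 P2: store L7 := 60 → I/I/M/I on L7; bus BusRdX; mem=60
  op13 P0: load  L4 → S/I/I/S on L4; bus BusRd Flush; mem=38
  op14 P3: load  L0 → I/S/I/S on L0; bus BusRd Flush; mem=41
  op15 P0: store L0 := 18 → M/I/I/I on L0; bus BusRdX; mem=41
  op16 P0: load  L7 → S/I/S/I on L7; bus BusRd Flush; mem=60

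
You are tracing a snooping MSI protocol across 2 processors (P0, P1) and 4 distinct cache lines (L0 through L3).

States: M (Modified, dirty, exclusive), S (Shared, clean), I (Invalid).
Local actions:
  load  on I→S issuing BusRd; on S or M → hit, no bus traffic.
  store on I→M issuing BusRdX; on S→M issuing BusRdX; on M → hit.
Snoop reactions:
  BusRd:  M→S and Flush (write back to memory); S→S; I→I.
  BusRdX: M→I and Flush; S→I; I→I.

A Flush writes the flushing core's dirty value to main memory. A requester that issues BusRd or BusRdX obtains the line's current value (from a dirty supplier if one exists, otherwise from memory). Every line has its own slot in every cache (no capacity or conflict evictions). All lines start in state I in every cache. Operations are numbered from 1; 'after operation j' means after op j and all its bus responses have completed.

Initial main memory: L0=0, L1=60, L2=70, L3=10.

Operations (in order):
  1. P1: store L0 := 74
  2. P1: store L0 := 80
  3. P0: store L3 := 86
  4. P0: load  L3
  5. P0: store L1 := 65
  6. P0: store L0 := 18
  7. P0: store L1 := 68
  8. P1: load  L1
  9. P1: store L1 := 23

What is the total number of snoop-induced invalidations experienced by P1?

[1] P1: store L0 := 74 | P0:I, P1:M(74) | bus: BusRdX
[2] P1: store L0 := 80 | P0:I, P1:M(80) | bus: none
[3] P0: store L3 := 86 | P0:M(86), P1:I | bus: BusRdX
[4] P0: load  L3 | P0:M(86), P1:I | bus: none
[5] P0: store L1 := 65 | P0:M(65), P1:I | bus: BusRdX
[6] P0: store L0 := 18 | P0:M(18), P1:I | bus: BusRdX,Flush
[7] P0: store L1 := 68 | P0:M(68), P1:I | bus: none
[8] P1: load  L1 | P0:S(68), P1:S(68) | bus: BusRd,Flush
[9] P1: store L1 := 23 | P0:I, P1:M(23) | bus: BusRdX

invalidations = 1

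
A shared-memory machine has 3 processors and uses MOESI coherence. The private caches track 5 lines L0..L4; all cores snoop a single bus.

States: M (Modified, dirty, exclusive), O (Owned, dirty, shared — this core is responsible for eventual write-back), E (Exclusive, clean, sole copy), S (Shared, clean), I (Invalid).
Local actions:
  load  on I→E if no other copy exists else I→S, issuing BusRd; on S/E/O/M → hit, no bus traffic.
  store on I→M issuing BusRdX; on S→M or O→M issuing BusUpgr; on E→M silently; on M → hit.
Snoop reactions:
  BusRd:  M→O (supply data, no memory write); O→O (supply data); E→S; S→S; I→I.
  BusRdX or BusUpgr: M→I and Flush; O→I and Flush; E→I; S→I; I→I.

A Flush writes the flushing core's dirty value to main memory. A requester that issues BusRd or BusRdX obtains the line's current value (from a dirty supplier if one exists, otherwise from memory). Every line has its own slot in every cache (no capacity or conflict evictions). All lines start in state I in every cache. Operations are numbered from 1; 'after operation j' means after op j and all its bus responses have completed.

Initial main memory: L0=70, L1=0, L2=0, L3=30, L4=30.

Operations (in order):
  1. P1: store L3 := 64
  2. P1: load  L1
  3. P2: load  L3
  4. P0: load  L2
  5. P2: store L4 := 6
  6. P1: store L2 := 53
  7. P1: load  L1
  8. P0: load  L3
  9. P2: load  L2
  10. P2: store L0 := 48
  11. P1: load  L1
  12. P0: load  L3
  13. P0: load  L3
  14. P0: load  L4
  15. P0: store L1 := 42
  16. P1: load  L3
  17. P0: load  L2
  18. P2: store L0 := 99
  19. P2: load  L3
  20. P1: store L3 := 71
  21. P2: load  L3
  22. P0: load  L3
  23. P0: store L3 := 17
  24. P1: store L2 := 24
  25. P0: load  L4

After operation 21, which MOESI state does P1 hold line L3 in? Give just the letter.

state = O

step 1: P1: store L3 := 64  ⟶  IMI  (L3)  txn=BusRdX  M[L3]=30
step 2: P1: load  L1  ⟶  IEI  (L1)  txn=BusRd  M[L1]=0
step 3: P2: load  L3  ⟶  IOS  (L3)  txn=BusRd  M[L3]=30
step 4: P0: load  L2  ⟶  EII  (L2)  txn=BusRd  M[L2]=0
step 5: P2: store L4 := 6  ⟶  IIM  (L4)  txn=BusRdX  M[L4]=30
step 6: P1: store L2 := 53  ⟶  IMI  (L2)  txn=BusRdX  M[L2]=0
step 7: P1: load  L1  ⟶  IEI  (L1)  txn=∅  M[L1]=0
step 8: P0: load  L3  ⟶  SOS  (L3)  txn=BusRd  M[L3]=30
step 9: P2: load  L2  ⟶  IOS  (L2)  txn=BusRd  M[L2]=0
step 10: P2: store L0 := 48  ⟶  IIM  (L0)  txn=BusRdX  M[L0]=70
step 11: P1: load  L1  ⟶  IEI  (L1)  txn=∅  M[L1]=0
step 12: P0: load  L3  ⟶  SOS  (L3)  txn=∅  M[L3]=30
step 13: P0: load  L3  ⟶  SOS  (L3)  txn=∅  M[L3]=30
step 14: P0: load  L4  ⟶  SIO  (L4)  txn=BusRd  M[L4]=30
step 15: P0: store L1 := 42  ⟶  MII  (L1)  txn=BusRdX  M[L1]=0
step 16: P1: load  L3  ⟶  SOS  (L3)  txn=∅  M[L3]=30
step 17: P0: load  L2  ⟶  SOS  (L2)  txn=BusRd  M[L2]=0
step 18: P2: store L0 := 99  ⟶  IIM  (L0)  txn=∅  M[L0]=70
step 19: P2: load  L3  ⟶  SOS  (L3)  txn=∅  M[L3]=30
step 20: P1: store L3 := 71  ⟶  IMI  (L3)  txn=BusUpgr  M[L3]=30
step 21: P2: load  L3  ⟶  IOS  (L3)  txn=BusRd  M[L3]=30
step 22: P0: load  L3  ⟶  SOS  (L3)  txn=BusRd  M[L3]=30
step 23: P0: store L3 := 17  ⟶  MII  (L3)  txn=BusUpgr+Flush  M[L3]=71
step 24: P1: store L2 := 24  ⟶  IMI  (L2)  txn=BusUpgr  M[L2]=0
step 25: P0: load  L4  ⟶  SIO  (L4)  txn=∅  M[L4]=30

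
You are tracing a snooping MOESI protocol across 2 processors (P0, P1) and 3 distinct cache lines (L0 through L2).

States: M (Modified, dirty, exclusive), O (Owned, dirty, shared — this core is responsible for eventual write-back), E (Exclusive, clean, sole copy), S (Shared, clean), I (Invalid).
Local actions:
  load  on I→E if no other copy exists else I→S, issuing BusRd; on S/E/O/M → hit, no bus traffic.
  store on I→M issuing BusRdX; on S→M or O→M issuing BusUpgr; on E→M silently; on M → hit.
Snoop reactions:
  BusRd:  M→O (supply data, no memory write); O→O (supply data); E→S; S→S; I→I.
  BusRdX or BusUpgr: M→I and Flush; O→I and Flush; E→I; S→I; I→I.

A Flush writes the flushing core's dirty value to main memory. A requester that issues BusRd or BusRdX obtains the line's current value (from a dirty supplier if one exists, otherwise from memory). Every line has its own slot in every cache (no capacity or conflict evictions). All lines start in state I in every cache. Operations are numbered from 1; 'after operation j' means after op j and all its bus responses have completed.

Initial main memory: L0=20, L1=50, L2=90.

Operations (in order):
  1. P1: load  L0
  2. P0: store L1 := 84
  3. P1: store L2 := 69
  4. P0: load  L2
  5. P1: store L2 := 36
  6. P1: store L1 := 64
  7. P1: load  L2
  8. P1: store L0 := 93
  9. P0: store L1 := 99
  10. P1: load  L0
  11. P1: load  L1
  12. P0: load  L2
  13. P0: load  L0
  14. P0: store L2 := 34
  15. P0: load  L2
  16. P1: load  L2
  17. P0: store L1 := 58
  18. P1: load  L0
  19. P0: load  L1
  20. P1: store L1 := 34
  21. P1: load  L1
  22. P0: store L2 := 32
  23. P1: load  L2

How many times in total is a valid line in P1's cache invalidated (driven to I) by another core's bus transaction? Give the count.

invalidations = 4

  op1 P1: load  L0 → I/E on L0; bus BusRd; mem=20
  op2 P0: store L1 := 84 → M/I on L1; bus BusRdX; mem=50
  op3 P1: store L2 := 69 → I/M on L2; bus BusRdX; mem=90
  op4 P0: load  L2 → S/O on L2; bus BusRd; mem=90
  op5 P1: store L2 := 36 → I/M on L2; bus BusUpgr; mem=90
  op6 P1: store L1 := 64 → I/M on L1; bus BusRdX Flush; mem=84
  op7 P1: load  L2 → I/M on L2; bus (none); mem=90
  op8 P1: store L0 := 93 → I/M on L0; bus (none); mem=20
  op9 P0: store L1 := 99 → M/I on L1; bus BusRdX Flush; mem=64
  op10 P1: load  L0 → I/M on L0; bus (none); mem=20
  op11 P1: load  L1 → O/S on L1; bus BusRd; mem=64
  op12 P0: load  L2 → S/O on L2; bus BusRd; mem=90
  op13 P0: load  L0 → S/O on L0; bus BusRd; mem=20
  op14 P0: store L2 := 34 → M/I on L2; bus BusUpgr Flush; mem=36
  op15 P0: load  L2 → M/I on L2; bus (none); mem=36
  op16 P1: load  L2 → O/S on L2; bus BusRd; mem=36
  op17 P0: store L1 := 58 → M/I on L1; bus BusUpgr; mem=64
  op18 P1: load  L0 → S/O on L0; bus (none); mem=20
  op19 P0: load  L1 → M/I on L1; bus (none); mem=64
  op20 P1: store L1 := 34 → I/M on L1; bus BusRdX Flush; mem=58
  op21 P1: load  L1 → I/M on L1; bus (none); mem=58
  op22 P0: store L2 := 32 → M/I on L2; bus BusUpgr; mem=36
  op23 P1: load  L2 → O/S on L2; bus BusRd; mem=36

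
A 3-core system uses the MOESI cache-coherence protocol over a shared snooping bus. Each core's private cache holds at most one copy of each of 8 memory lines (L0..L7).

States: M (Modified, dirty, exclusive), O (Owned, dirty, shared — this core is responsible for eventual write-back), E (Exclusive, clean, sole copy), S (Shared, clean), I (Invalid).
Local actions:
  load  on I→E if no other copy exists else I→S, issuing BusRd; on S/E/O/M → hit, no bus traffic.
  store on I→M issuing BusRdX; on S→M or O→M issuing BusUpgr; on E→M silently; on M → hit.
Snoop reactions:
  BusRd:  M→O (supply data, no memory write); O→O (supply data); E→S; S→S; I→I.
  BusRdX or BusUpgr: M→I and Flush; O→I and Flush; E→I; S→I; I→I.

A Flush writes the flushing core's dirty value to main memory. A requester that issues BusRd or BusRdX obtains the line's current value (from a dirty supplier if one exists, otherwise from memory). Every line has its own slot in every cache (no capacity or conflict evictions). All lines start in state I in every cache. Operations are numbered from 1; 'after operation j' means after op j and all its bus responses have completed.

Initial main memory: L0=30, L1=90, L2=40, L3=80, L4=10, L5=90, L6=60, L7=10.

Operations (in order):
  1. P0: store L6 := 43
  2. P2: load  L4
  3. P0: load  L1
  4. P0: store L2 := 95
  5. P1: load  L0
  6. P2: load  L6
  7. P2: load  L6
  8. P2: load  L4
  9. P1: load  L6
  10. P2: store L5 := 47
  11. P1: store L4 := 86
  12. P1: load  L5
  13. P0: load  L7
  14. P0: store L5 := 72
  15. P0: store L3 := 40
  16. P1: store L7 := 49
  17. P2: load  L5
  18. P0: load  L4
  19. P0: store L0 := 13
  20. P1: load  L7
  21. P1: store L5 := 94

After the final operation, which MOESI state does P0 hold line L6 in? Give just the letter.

  op1 P0: store L6 := 43 → M/I/I on L6; bus BusRdX; mem=60
  op2 P2: load  L4 → I/I/E on L4; bus BusRd; mem=10
  op3 P0: load  L1 → E/I/I on L1; bus BusRd; mem=90
  op4 P0: store L2 := 95 → M/I/I on L2; bus BusRdX; mem=40
  op5 P1: load  L0 → I/E/I on L0; bus BusRd; mem=30
  op6 P2: load  L6 → O/I/S on L6; bus BusRd; mem=60
  op7 P2: load  L6 → O/I/S on L6; bus (none); mem=60
  op8 P2: load  L4 → I/I/E on L4; bus (none); mem=10
  op9 P1: load  L6 → O/S/S on L6; bus BusRd; mem=60
  op10 P2: store L5 := 47 → I/I/M on L5; bus BusRdX; mem=90
  op11 P1: store L4 := 86 → I/M/I on L4; bus BusRdX; mem=10
  op12 P1: load  L5 → I/S/O on L5; bus BusRd; mem=90
  op13 P0: load  L7 → E/I/I on L7; bus BusRd; mem=10
  op14 P0: store L5 := 72 → M/I/I on L5; bus BusRdX Flush; mem=47
  op15 P0: store L3 := 40 → M/I/I on L3; bus BusRdX; mem=80
  op16 P1: store L7 := 49 → I/M/I on L7; bus BusRdX; mem=10
  op17 P2: load  L5 → O/I/S on L5; bus BusRd; mem=47
  op18 P0: load  L4 → S/O/I on L4; bus BusRd; mem=10
  op19 P0: store L0 := 13 → M/I/I on L0; bus BusRdX; mem=30
  op20 P1: load  L7 → I/M/I on L7; bus (none); mem=10
  op21 P1: store L5 := 94 → I/M/I on L5; bus BusRdX Flush; mem=72

state = O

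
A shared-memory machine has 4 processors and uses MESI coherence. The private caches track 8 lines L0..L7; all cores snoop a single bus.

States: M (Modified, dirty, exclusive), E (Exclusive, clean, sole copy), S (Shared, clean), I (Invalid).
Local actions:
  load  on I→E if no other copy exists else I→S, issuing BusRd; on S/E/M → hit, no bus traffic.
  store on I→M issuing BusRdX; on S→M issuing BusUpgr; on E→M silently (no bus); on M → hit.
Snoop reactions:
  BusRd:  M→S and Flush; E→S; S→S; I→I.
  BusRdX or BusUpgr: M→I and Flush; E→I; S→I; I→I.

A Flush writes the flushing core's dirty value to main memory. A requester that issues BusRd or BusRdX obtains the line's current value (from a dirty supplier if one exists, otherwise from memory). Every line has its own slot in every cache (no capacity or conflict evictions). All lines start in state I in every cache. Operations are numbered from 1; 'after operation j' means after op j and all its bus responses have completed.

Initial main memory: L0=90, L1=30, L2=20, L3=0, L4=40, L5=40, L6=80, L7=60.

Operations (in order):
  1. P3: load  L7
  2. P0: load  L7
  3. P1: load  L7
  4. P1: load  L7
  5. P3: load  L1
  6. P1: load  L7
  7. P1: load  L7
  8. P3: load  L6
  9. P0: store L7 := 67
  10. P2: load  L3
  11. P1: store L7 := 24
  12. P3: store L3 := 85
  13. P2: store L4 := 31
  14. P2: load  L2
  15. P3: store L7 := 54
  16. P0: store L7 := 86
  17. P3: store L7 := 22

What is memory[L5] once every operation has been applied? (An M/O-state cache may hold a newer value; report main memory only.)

memory[L5] = 40

step 1: P3: load  L7  ⟶  IIIE  (L7)  txn=BusRd  M[L7]=60
step 2: P0: load  L7  ⟶  SIIS  (L7)  txn=BusRd  M[L7]=60
step 3: P1: load  L7  ⟶  SSIS  (L7)  txn=BusRd  M[L7]=60
step 4: P1: load  L7  ⟶  SSIS  (L7)  txn=∅  M[L7]=60
step 5: P3: load  L1  ⟶  IIIE  (L1)  txn=BusRd  M[L1]=30
step 6: P1: load  L7  ⟶  SSIS  (L7)  txn=∅  M[L7]=60
step 7: P1: load  L7  ⟶  SSIS  (L7)  txn=∅  M[L7]=60
step 8: P3: load  L6  ⟶  IIIE  (L6)  txn=BusRd  M[L6]=80
step 9: P0: store L7 := 67  ⟶  MIII  (L7)  txn=BusUpgr  M[L7]=60
step 10: P2: load  L3  ⟶  IIEI  (L3)  txn=BusRd  M[L3]=0
step 11: P1: store L7 := 24  ⟶  IMII  (L7)  txn=BusRdX+Flush  M[L7]=67
step 12: P3: store L3 := 85  ⟶  IIIM  (L3)  txn=BusRdX  M[L3]=0
step 13: P2: store L4 := 31  ⟶  IIMI  (L4)  txn=BusRdX  M[L4]=40
step 14: P2: load  L2  ⟶  IIEI  (L2)  txn=BusRd  M[L2]=20
step 15: P3: store L7 := 54  ⟶  IIIM  (L7)  txn=BusRdX+Flush  M[L7]=24
step 16: P0: store L7 := 86  ⟶  MIII  (L7)  txn=BusRdX+Flush  M[L7]=54
step 17: P3: store L7 := 22  ⟶  IIIM  (L7)  txn=BusRdX+Flush  M[L7]=86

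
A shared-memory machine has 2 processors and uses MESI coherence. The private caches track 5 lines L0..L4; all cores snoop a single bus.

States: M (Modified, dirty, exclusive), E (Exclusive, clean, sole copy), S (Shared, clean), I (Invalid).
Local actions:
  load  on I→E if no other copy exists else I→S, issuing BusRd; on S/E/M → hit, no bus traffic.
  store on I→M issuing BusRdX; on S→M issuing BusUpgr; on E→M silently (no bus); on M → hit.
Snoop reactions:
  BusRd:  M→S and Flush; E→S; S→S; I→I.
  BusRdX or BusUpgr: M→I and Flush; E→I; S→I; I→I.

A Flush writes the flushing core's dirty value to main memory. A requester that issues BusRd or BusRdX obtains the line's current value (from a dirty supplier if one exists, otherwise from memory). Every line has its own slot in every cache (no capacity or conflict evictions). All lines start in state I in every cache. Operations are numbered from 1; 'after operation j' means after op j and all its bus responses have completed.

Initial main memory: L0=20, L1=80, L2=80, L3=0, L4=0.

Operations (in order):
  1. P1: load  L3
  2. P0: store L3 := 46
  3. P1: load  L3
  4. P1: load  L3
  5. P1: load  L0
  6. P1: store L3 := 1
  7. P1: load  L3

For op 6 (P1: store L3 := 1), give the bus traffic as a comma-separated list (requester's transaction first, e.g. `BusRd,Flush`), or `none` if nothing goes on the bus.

bus = BusUpgr

  op1 P1: load  L3 → I/E on L3; bus BusRd; mem=0
  op2 P0: store L3 := 46 → M/I on L3; bus BusRdX; mem=0
  op3 P1: load  L3 → S/S on L3; bus BusRd Flush; mem=46
  op4 P1: load  L3 → S/S on L3; bus (none); mem=46
  op5 P1: load  L0 → I/E on L0; bus BusRd; mem=20
  op6 P1: store L3 := 1 → I/M on L3; bus BusUpgr; mem=46
  op7 P1: load  L3 → I/M on L3; bus (none); mem=46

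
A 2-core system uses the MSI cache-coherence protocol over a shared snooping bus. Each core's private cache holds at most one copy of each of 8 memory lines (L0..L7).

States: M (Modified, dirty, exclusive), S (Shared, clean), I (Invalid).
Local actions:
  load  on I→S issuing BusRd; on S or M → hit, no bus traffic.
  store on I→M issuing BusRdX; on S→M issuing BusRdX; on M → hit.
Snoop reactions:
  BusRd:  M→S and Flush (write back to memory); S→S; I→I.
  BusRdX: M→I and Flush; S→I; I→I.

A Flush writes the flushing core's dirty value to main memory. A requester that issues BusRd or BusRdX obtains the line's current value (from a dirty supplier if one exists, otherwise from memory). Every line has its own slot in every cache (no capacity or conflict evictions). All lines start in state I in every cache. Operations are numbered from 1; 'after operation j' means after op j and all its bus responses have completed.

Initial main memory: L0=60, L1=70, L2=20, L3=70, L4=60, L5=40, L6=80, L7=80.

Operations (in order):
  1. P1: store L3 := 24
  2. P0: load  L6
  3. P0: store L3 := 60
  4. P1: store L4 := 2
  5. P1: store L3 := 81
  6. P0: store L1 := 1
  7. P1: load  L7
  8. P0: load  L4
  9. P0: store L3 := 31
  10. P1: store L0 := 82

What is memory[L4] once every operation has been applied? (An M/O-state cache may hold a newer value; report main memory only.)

memory[L4] = 2

  op1 P1: store L3 := 24 → I/M on L3; bus BusRdX; mem=70
  op2 P0: load  L6 → S/I on L6; bus BusRd; mem=80
  op3 P0: store L3 := 60 → M/I on L3; bus BusRdX Flush; mem=24
  op4 P1: store L4 := 2 → I/M on L4; bus BusRdX; mem=60
  op5 P1: store L3 := 81 → I/M on L3; bus BusRdX Flush; mem=60
  op6 P0: store L1 := 1 → M/I on L1; bus BusRdX; mem=70
  op7 P1: load  L7 → I/S on L7; bus BusRd; mem=80
  op8 P0: load  L4 → S/S on L4; bus BusRd Flush; mem=2
  op9 P0: store L3 := 31 → M/I on L3; bus BusRdX Flush; mem=81
  op10 P1: store L0 := 82 → I/M on L0; bus BusRdX; mem=60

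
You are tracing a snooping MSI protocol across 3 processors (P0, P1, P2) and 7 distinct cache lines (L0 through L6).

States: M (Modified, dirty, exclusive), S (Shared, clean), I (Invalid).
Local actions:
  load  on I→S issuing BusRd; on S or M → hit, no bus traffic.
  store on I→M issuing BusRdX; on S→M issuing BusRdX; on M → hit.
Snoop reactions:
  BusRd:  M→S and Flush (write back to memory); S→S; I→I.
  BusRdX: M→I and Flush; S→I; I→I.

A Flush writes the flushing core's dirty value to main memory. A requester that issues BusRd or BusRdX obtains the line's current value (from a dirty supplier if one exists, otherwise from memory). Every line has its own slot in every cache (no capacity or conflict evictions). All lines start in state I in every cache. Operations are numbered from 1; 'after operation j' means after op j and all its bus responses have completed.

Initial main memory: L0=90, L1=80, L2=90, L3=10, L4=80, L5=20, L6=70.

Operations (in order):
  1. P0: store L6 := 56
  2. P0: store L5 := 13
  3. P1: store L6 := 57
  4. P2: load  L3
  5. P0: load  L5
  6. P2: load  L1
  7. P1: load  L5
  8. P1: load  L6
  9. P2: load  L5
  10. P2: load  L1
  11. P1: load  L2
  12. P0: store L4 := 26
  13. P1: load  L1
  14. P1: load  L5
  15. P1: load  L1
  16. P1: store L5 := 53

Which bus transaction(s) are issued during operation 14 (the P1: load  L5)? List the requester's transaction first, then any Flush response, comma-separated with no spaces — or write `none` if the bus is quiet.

bus = none

[1] P0: store L6 := 56 | P0:M(56), P1:I, P2:I | bus: BusRdX
[2] P0: store L5 := 13 | P0:M(13), P1:I, P2:I | bus: BusRdX
[3] P1: store L6 := 57 | P0:I, P1:M(57), P2:I | bus: BusRdX,Flush
[4] P2: load  L3 | P0:I, P1:I, P2:S(10) | bus: BusRd
[5] P0: load  L5 | P0:M(13), P1:I, P2:I | bus: none
[6] P2: load  L1 | P0:I, P1:I, P2:S(80) | bus: BusRd
[7] P1: load  L5 | P0:S(13), P1:S(13), P2:I | bus: BusRd,Flush
[8] P1: load  L6 | P0:I, P1:M(57), P2:I | bus: none
[9] P2: load  L5 | P0:S(13), P1:S(13), P2:S(13) | bus: BusRd
[10] P2: load  L1 | P0:I, P1:I, P2:S(80) | bus: none
[11] P1: load  L2 | P0:I, P1:S(90), P2:I | bus: BusRd
[12] P0: store L4 := 26 | P0:M(26), P1:I, P2:I | bus: BusRdX
[13] P1: load  L1 | P0:I, P1:S(80), P2:S(80) | bus: BusRd
[14] P1: load  L5 | P0:S(13), P1:S(13), P2:S(13) | bus: none
[15] P1: load  L1 | P0:I, P1:S(80), P2:S(80) | bus: none
[16] P1: store L5 := 53 | P0:I, P1:M(53), P2:I | bus: BusRdX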